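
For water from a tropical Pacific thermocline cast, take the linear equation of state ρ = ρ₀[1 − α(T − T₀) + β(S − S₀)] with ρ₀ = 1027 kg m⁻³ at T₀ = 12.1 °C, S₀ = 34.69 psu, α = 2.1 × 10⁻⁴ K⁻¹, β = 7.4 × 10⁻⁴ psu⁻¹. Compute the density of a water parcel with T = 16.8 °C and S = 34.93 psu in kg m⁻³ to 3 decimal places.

1026.169 kg m⁻³

T − T₀ = +4.7 K, S − S₀ = +0.24 psu.
Bracket = 1 − α·(+4.7) + β·(+0.24) = 1 + (-8.094 × 10⁻⁴) = 0.9991906.
ρ = 1027 × 0.9991906 = 1026.169 kg m⁻³.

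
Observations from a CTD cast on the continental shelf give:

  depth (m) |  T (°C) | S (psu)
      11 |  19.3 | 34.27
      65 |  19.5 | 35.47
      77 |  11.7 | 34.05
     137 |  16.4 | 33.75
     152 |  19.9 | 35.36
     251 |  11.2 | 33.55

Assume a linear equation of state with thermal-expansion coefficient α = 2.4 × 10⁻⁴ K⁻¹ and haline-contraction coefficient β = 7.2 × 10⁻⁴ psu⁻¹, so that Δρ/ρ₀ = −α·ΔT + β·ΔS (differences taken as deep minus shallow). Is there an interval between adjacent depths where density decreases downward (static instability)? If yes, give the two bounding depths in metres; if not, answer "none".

77–137 m

Evaluate Δρ/ρ₀ = −αΔT + βΔS across each adjacent pair:
  11–65 m: −αΔT+βΔS = −(2.4 × 10⁻⁴)(+0.2)+(7.2 × 10⁻⁴)(+1.20) = 8.2 × 10⁻⁴ → stable
  65–77 m: −αΔT+βΔS = −(2.4 × 10⁻⁴)(-7.8)+(7.2 × 10⁻⁴)(-1.42) = 8.5 × 10⁻⁴ → stable
  77–137 m: −αΔT+βΔS = −(2.4 × 10⁻⁴)(+4.7)+(7.2 × 10⁻⁴)(-0.30) = -1.3 × 10⁻³ → UNSTABLE
  137–152 m: −αΔT+βΔS = −(2.4 × 10⁻⁴)(+3.5)+(7.2 × 10⁻⁴)(+1.61) = 3.2 × 10⁻⁴ → stable
  152–251 m: −αΔT+βΔS = −(2.4 × 10⁻⁴)(-8.7)+(7.2 × 10⁻⁴)(-1.81) = 7.8 × 10⁻⁴ → stable
The 77–137 m interval has Δρ < 0: lighter water underlies denser water.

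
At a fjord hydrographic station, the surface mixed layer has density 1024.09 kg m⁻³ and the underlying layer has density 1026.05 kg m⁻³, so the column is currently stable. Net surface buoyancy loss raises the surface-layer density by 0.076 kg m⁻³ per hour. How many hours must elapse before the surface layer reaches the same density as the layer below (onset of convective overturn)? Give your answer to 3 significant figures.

25.8 hours

Density deficit of the surface layer: 1026.05 − 1024.09 = 1.96 kg m⁻³.
Required change = 1.96 / 0.076 = 25.8 hours.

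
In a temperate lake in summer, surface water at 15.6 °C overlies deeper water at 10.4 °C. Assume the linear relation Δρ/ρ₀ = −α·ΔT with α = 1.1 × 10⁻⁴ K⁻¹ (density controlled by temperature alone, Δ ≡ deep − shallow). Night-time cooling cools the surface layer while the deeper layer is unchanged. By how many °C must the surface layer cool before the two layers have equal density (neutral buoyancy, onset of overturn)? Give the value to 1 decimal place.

With temperature the only control, equal density requires T_surf′ = T_deep.
T_surf′ = 10.4 °C.
Cooling required: 15.6 − 10.4 = 5.2 °C.

5.2 °C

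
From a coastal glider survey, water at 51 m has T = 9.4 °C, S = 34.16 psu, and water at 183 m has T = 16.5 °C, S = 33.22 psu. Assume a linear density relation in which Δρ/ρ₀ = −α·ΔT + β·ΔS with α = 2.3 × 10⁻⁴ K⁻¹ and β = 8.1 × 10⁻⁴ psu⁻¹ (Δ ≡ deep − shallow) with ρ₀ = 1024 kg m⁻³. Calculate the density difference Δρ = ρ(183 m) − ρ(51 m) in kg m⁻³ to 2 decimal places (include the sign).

ΔT = +7.1 K, ΔS = -0.94 psu (deep − shallow).
Δρ/ρ₀ = −(2.3 × 10⁻⁴)(+7.1) + (8.1 × 10⁻⁴)(-0.94) = -2.3944 × 10⁻³.
Δρ = 1024 × (-2.3944 × 10⁻³) = -2.45 kg m⁻³.
Negative Δρ: lighter below, statically unstable.

-2.45 kg m⁻³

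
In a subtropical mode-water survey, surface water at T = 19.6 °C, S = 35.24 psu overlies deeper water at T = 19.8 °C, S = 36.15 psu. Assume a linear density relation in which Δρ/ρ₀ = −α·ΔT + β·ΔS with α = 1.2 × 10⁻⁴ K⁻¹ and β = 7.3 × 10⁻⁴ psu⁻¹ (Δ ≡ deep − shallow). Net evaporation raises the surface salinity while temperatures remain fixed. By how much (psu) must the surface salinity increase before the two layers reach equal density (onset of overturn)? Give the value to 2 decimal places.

Neutral buoyancy requires −α(T_deep − T_surf) + β(S_deep − S_surf′) = 0.
S_surf′ = S_deep − (α/β)·ΔT = 36.15 − (1.2 × 10⁻⁴/7.3 × 10⁻⁴)·(+0.2) = 36.1171 psu.
Increase required: 36.1171 − 35.24 = 0.8771 psu.

0.88 psu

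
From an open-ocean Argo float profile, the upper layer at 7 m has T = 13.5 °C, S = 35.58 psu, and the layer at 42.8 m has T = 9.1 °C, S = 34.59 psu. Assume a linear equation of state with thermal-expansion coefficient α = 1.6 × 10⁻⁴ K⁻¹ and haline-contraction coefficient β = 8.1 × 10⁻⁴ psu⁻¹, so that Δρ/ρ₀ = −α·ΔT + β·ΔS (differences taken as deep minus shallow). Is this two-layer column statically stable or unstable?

ΔT = 9.1 − 13.5 = -4.4 K and ΔS = 34.59 − 35.58 = -0.99 psu (deep − shallow).
−αΔT = 7.04 × 10⁻⁴; βΔS = -8.019 × 10⁻⁴; sum Δρ/ρ₀ = -9.79 × 10⁻⁵.
Δρ/ρ₀ < 0, so Δρ < 0: deeper water is lighter → statically unstable; the column would overturn.

unstable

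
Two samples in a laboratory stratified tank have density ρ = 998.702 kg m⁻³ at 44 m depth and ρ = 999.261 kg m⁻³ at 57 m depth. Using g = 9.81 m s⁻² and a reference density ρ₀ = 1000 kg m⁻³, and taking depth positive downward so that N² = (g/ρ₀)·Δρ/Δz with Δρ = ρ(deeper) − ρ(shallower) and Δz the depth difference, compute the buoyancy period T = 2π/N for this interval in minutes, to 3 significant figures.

5.10 min

Δρ = 999.261 − 998.702 = 0.559 kg m⁻³ over Δz = 57 − 44 = 13 m.
N² = (9.81/1000) × (0.559/13) = 4.2183 × 10⁻⁴ s⁻².
N = √(4.2183 × 10⁻⁴) = 0.020539 rad s⁻¹, so T = 2π/N = 305.91 s = 5.0985 min ≈ 5.10 min.
N² > 0, so the interval is statically stable.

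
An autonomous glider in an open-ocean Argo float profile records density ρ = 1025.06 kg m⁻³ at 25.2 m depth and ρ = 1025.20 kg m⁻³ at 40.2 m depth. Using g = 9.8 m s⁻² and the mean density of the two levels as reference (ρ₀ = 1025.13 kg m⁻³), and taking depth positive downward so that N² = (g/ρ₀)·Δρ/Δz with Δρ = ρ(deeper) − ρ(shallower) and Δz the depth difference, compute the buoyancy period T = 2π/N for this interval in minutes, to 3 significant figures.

Δρ = 1025.20 − 1025.06 = 0.14 kg m⁻³ over Δz = 40.2 − 25.2 = 15 m.
N² = (9.8/1025.13) × (0.14/15) = 8.9224 × 10⁻⁵ s⁻².
N = √(8.9224 × 10⁻⁵) = 9.4458 × 10⁻³ rad s⁻¹, so T = 2π/N = 665.18 s = 11.086 min ≈ 11.1 min.

11.1 min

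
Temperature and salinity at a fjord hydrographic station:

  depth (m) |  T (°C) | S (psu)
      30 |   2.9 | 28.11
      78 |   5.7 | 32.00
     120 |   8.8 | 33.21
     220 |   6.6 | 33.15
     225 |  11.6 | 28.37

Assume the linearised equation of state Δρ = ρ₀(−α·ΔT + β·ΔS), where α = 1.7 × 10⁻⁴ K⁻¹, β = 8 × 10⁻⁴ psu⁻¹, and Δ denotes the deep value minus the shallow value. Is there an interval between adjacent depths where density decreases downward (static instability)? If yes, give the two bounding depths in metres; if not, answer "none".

Evaluate Δρ/ρ₀ = −αΔT + βΔS across each adjacent pair:
  30–78 m: −αΔT+βΔS = −(1.7 × 10⁻⁴)(+2.8)+(8 × 10⁻⁴)(+3.89) = 2.6 × 10⁻³ → stable
  78–120 m: −αΔT+βΔS = −(1.7 × 10⁻⁴)(+3.1)+(8 × 10⁻⁴)(+1.21) = 4.4 × 10⁻⁴ → stable
  120–220 m: −αΔT+βΔS = −(1.7 × 10⁻⁴)(-2.2)+(8 × 10⁻⁴)(-0.06) = 3.3 × 10⁻⁴ → stable
  220–225 m: −αΔT+βΔS = −(1.7 × 10⁻⁴)(+5.0)+(8 × 10⁻⁴)(-4.78) = -4.7 × 10⁻³ → UNSTABLE
The 220–225 m interval has Δρ < 0: lighter water underlies denser water.

220–225 m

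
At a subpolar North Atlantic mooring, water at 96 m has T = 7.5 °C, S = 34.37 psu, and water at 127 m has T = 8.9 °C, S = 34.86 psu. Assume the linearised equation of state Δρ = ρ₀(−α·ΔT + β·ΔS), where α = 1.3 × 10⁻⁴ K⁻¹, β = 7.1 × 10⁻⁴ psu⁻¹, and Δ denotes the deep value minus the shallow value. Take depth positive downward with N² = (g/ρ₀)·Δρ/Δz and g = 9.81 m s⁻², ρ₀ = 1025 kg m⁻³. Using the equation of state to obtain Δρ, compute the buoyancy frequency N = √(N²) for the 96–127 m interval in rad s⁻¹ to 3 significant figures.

ΔT = +1.4 K, ΔS = +0.49 psu (deep − shallow).
Δρ/ρ₀ = −αΔT + βΔS = -1.82 × 10⁻⁴ + 3.479 × 10⁻⁴ = 1.659 × 10⁻⁴, so Δρ ≈ 0.1700 kg m⁻³.
N² = (g/ρ₀)·Δρ/Δz = g·(Δρ/ρ₀)/Δz = 9.81 × 1.659 × 10⁻⁴ / 31 = 5.2499 × 10⁻⁵ s⁻².
N = √(5.2499 × 10⁻⁵) = 7.2456 × 10⁻³ rad s⁻¹ ≈ 7.25 × 10⁻³ rad s⁻¹.

7.25 × 10⁻³ rad s⁻¹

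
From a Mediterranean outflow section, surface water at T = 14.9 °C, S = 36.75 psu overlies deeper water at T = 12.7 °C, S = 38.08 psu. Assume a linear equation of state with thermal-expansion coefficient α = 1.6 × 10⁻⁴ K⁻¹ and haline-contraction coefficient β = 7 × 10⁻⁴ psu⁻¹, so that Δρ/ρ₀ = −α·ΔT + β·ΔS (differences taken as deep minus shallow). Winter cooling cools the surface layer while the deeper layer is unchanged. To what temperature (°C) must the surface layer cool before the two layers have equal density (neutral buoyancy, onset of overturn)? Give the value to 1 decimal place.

Neutral buoyancy requires Δρ = 0, i.e. −α(T_deep − T_surf′) + β(S_deep − S_surf) = 0.
T_surf′ = T_deep − (β/α)·ΔS = 12.7 − (7 × 10⁻⁴/1.6 × 10⁻⁴)·(+1.33) = 6.881 °C.
Cooling required: 14.9 − (6.881) = 8.019 °C.

6.9 °C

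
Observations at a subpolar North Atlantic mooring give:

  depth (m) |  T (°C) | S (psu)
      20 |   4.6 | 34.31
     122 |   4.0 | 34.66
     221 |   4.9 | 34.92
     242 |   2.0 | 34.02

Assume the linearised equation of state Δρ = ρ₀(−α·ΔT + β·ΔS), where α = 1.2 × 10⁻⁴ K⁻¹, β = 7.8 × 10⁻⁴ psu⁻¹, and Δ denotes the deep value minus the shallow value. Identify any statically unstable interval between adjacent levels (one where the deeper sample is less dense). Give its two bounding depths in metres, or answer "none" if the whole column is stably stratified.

Evaluate Δρ/ρ₀ = −αΔT + βΔS across each adjacent pair:
  20–122 m: −αΔT+βΔS = −(1.2 × 10⁻⁴)(-0.6)+(7.8 × 10⁻⁴)(+0.35) = 3.4 × 10⁻⁴ → stable
  122–221 m: −αΔT+βΔS = −(1.2 × 10⁻⁴)(+0.9)+(7.8 × 10⁻⁴)(+0.26) = 9.5 × 10⁻⁵ → stable
  221–242 m: −αΔT+βΔS = −(1.2 × 10⁻⁴)(-2.9)+(7.8 × 10⁻⁴)(-0.90) = -3.5 × 10⁻⁴ → UNSTABLE
The 221–242 m interval has Δρ < 0: lighter water underlies denser water.

221–242 m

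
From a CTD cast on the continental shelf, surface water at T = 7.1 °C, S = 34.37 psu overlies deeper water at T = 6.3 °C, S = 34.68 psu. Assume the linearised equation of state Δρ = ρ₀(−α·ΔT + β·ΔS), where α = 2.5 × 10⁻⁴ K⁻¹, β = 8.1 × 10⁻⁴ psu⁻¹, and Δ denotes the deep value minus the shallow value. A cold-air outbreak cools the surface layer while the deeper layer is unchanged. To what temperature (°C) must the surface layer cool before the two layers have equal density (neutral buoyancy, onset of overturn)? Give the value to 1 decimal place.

Neutral buoyancy requires Δρ = 0, i.e. −α(T_deep − T_surf′) + β(S_deep − S_surf) = 0.
T_surf′ = T_deep − (β/α)·ΔS = 6.3 − (8.1 × 10⁻⁴/2.5 × 10⁻⁴)·(+0.31) = 5.296 °C.
Cooling required: 7.1 − (5.296) = 1.804 °C.

5.3 °C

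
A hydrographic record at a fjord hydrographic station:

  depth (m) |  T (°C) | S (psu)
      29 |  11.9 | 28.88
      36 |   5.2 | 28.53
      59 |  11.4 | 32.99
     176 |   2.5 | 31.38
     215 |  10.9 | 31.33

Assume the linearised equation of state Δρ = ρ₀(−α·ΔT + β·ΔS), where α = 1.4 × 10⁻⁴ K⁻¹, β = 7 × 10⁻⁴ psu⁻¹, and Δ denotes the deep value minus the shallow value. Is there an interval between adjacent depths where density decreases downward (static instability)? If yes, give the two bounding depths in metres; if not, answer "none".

Evaluate Δρ/ρ₀ = −αΔT + βΔS across each adjacent pair:
  29–36 m: −αΔT+βΔS = −(1.4 × 10⁻⁴)(-6.7)+(7 × 10⁻⁴)(-0.35) = 6.9 × 10⁻⁴ → stable
  36–59 m: −αΔT+βΔS = −(1.4 × 10⁻⁴)(+6.2)+(7 × 10⁻⁴)(+4.46) = 2.3 × 10⁻³ → stable
  59–176 m: −αΔT+βΔS = −(1.4 × 10⁻⁴)(-8.9)+(7 × 10⁻⁴)(-1.61) = 1.2 × 10⁻⁴ → stable
  176–215 m: −αΔT+βΔS = −(1.4 × 10⁻⁴)(+8.4)+(7 × 10⁻⁴)(-0.05) = -1.2 × 10⁻³ → UNSTABLE
The 176–215 m interval has Δρ < 0: lighter water underlies denser water.

176–215 m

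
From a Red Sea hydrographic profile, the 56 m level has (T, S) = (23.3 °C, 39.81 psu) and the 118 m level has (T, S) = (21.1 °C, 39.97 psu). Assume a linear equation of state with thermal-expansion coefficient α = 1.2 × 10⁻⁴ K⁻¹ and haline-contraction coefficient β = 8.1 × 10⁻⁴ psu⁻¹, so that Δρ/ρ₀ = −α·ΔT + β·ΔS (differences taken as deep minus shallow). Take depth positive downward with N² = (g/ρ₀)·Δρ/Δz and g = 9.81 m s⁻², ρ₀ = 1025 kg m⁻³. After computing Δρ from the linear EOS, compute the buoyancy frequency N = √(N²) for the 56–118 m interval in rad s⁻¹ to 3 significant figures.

ΔT = -2.2 K, ΔS = +0.16 psu (deep − shallow).
Δρ/ρ₀ = −αΔT + βΔS = 2.64 × 10⁻⁴ + 1.296 × 10⁻⁴ = 3.936 × 10⁻⁴, so Δρ ≈ 0.4034 kg m⁻³.
N² = (g/ρ₀)·Δρ/Δz = g·(Δρ/ρ₀)/Δz = 9.81 × 3.936 × 10⁻⁴ / 62 = 6.2278 × 10⁻⁵ s⁻².
N = √(6.2278 × 10⁻⁵) = 7.8916 × 10⁻³ rad s⁻¹ ≈ 7.89 × 10⁻³ rad s⁻¹.

7.89 × 10⁻³ rad s⁻¹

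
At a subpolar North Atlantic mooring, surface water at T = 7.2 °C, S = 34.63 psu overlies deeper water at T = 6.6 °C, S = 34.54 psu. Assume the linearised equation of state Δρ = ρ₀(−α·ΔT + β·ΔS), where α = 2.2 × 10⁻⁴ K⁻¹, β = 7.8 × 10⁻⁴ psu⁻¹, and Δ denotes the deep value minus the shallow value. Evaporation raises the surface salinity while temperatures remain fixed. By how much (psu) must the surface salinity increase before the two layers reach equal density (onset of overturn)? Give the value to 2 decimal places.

0.08 psu

Neutral buoyancy requires −α(T_deep − T_surf) + β(S_deep − S_surf′) = 0.
S_surf′ = S_deep − (α/β)·ΔT = 34.54 − (2.2 × 10⁻⁴/7.8 × 10⁻⁴)·(-0.6) = 34.7092 psu.
Increase required: 34.7092 − 34.63 = 0.0792 psu.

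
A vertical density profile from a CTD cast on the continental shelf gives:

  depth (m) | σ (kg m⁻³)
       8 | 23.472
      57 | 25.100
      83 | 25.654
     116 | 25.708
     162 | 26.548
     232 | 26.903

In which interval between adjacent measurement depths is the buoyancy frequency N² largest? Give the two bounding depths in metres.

Compute the density gradient over each adjacent pair:
  8–57 m: Δρ/Δz = 1.628/49 = 0.033 kg m⁻⁴
  57–83 m: Δρ/Δz = 0.554/26 = 0.021 kg m⁻⁴
  83–116 m: Δρ/Δz = 0.054/33 = 1.6 × 10⁻³ kg m⁻⁴
  116–162 m: Δρ/Δz = 0.840/46 = 0.018 kg m⁻⁴
  162–232 m: Δρ/Δz = 0.355/70 = 5.1 × 10⁻³ kg m⁻⁴
The largest gradient is in the 8–57 m interval — the pycnocline.

8–57 m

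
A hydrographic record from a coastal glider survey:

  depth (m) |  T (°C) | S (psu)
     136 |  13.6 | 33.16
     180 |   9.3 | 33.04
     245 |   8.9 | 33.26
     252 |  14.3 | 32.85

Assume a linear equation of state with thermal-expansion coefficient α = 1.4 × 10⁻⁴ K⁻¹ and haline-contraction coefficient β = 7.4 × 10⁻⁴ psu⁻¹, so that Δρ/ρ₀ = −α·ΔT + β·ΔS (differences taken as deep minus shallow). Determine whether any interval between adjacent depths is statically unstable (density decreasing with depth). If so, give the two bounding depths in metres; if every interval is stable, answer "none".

245–252 m

Evaluate Δρ/ρ₀ = −αΔT + βΔS across each adjacent pair:
  136–180 m: −αΔT+βΔS = −(1.4 × 10⁻⁴)(-4.3)+(7.4 × 10⁻⁴)(-0.12) = 5.1 × 10⁻⁴ → stable
  180–245 m: −αΔT+βΔS = −(1.4 × 10⁻⁴)(-0.4)+(7.4 × 10⁻⁴)(+0.22) = 2.2 × 10⁻⁴ → stable
  245–252 m: −αΔT+βΔS = −(1.4 × 10⁻⁴)(+5.4)+(7.4 × 10⁻⁴)(-0.41) = -1.1 × 10⁻³ → UNSTABLE
The 245–252 m interval has Δρ < 0: lighter water underlies denser water.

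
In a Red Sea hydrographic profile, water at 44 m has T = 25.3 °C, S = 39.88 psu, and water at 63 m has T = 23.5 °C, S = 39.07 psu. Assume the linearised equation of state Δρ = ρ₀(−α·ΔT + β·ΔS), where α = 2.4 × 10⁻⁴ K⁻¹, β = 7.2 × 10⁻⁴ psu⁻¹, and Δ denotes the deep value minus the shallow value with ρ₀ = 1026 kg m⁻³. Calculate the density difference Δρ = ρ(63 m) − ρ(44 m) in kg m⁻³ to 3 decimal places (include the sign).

ΔT = -1.8 K, ΔS = -0.81 psu (deep − shallow).
Δρ/ρ₀ = −(2.4 × 10⁻⁴)(-1.8) + (7.2 × 10⁻⁴)(-0.81) = -1.512 × 10⁻⁴.
Δρ = 1026 × (-1.512 × 10⁻⁴) = -0.155 kg m⁻³.
Negative Δρ: lighter below, statically unstable.

-0.155 kg m⁻³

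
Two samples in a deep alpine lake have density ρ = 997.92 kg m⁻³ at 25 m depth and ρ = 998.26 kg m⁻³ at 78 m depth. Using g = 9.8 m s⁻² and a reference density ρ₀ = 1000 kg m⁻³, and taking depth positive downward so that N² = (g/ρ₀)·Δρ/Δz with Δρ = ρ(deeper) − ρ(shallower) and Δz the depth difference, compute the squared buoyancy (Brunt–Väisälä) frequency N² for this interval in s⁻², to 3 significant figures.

6.29 × 10⁻⁵ s⁻²

Δρ = 998.26 − 997.92 = 0.34 kg m⁻³ over Δz = 78 − 25 = 53 m.
N² = (9.8/1000) × (0.34/53) = 6.2868 × 10⁻⁵ s⁻² ≈ 6.29 × 10⁻⁵ s⁻².
A positive N² confirms static stability across the interval.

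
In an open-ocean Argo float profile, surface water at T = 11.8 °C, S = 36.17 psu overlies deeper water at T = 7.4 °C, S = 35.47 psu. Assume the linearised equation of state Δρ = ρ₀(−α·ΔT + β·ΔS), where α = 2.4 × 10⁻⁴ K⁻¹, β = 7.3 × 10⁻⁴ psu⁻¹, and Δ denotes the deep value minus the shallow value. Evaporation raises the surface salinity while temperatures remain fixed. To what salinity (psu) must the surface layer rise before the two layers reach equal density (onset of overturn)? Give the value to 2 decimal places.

Neutral buoyancy requires −α(T_deep − T_surf) + β(S_deep − S_surf′) = 0.
S_surf′ = S_deep − (α/β)·ΔT = 35.47 − (2.4 × 10⁻⁴/7.3 × 10⁻⁴)·(-4.4) = 36.9166 psu.
Increase required: 36.9166 − 36.17 = 0.7466 psu.

36.92 psu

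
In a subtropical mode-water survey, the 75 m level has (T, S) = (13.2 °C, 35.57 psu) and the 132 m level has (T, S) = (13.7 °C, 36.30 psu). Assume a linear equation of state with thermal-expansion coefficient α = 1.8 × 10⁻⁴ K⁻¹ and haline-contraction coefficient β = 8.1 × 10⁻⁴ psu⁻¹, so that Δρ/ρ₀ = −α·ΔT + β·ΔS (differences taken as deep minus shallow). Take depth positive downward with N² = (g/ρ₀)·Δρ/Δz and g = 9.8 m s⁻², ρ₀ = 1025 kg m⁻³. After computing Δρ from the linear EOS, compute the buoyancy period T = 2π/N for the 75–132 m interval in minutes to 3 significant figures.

11.3 min

ΔT = +0.5 K, ΔS = +0.73 psu (deep − shallow).
Δρ/ρ₀ = −αΔT + βΔS = -9.00 × 10⁻⁵ + 5.913 × 10⁻⁴ = 5.013 × 10⁻⁴, so Δρ ≈ 0.5138 kg m⁻³.
N² = (g/ρ₀)·Δρ/Δz = g·(Δρ/ρ₀)/Δz = 9.8 × 5.013 × 10⁻⁴ / 57 = 8.6188 × 10⁻⁵ s⁻².
N = √(8.6188 × 10⁻⁵) = 9.2837 × 10⁻³ rad s⁻¹ → T = 2π/N = 676.80 s = 11.280 min ≈ 11.3 min.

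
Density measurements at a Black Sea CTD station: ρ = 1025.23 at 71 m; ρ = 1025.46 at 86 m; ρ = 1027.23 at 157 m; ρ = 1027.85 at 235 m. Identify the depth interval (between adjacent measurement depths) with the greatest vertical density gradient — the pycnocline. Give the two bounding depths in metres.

Compute the density gradient over each adjacent pair:
  71–86 m: Δρ/Δz = 0.23/15 = 0.015 kg m⁻⁴
  86–157 m: Δρ/Δz = 1.77/71 = 0.025 kg m⁻⁴
  157–235 m: Δρ/Δz = 0.62/78 = 7.9 × 10⁻³ kg m⁻⁴
The largest gradient is in the 86–157 m interval — the pycnocline.

86–157 m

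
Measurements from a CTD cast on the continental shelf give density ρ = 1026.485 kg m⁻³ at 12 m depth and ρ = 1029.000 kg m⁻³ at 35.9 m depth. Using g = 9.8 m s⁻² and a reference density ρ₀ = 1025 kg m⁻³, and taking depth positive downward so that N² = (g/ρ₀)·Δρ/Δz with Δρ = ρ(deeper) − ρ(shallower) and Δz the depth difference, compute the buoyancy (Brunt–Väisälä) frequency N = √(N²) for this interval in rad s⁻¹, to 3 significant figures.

0.0317 rad s⁻¹

Δρ = 1029.000 − 1026.485 = 2.515 kg m⁻³ over Δz = 35.9 − 12 = 23.9 m.
N² = (9.8/1025) × (2.515/23.9) = 1.0061 × 10⁻³ s⁻².
N = √(1.0061 × 10⁻³) = 0.031719 rad s⁻¹ ≈ 0.0317 rad s⁻¹.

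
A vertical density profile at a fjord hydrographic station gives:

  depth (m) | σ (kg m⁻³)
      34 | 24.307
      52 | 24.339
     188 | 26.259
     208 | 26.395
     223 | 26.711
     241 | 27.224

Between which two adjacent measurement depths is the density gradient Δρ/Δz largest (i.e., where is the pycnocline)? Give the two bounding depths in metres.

Compute the density gradient over each adjacent pair:
  34–52 m: Δρ/Δz = 0.032/18 = 1.8 × 10⁻³ kg m⁻⁴
  52–188 m: Δρ/Δz = 1.920/136 = 0.014 kg m⁻⁴
  188–208 m: Δρ/Δz = 0.136/20 = 6.8 × 10⁻³ kg m⁻⁴
  208–223 m: Δρ/Δz = 0.316/15 = 0.021 kg m⁻⁴
  223–241 m: Δρ/Δz = 0.513/18 = 0.029 kg m⁻⁴
The largest gradient is in the 223–241 m interval — the pycnocline.

223–241 m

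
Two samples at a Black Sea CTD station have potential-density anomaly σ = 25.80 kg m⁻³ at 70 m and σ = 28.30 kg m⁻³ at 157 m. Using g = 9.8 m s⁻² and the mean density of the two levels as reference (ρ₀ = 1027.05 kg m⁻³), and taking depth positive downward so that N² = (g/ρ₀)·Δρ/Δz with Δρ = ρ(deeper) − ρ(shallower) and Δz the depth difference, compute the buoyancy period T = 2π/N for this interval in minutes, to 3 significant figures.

6.32 min

Δρ = 1028.30 − 1025.80 = 2.50 kg m⁻³ over Δz = 157 − 70 = 87 m.
N² = (9.8/1027.05) × (2.50/87) = 2.7419 × 10⁻⁴ s⁻².
N = √(2.7419 × 10⁻⁴) = 0.016559 rad s⁻¹, so T = 2π/N = 379.44 s = 6.3240 min ≈ 6.32 min.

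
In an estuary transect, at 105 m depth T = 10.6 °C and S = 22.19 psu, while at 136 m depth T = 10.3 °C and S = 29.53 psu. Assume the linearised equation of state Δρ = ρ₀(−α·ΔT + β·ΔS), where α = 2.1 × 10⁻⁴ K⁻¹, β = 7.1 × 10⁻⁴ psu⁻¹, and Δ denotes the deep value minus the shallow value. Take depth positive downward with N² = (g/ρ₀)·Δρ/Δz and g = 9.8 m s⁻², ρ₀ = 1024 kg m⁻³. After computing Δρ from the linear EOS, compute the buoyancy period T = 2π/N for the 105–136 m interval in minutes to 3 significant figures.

ΔT = -0.3 K, ΔS = +7.34 psu (deep − shallow).
Δρ/ρ₀ = −αΔT + βΔS = 6.30 × 10⁻⁵ + 5.2114 × 10⁻³ = 5.2744 × 10⁻³, so Δρ ≈ 5.401 kg m⁻³.
N² = (g/ρ₀)·Δρ/Δz = g·(Δρ/ρ₀)/Δz = 9.8 × 5.2744 × 10⁻³ / 31 = 1.6674 × 10⁻³ s⁻².
N = √(1.6674 × 10⁻³) = 0.040834 rad s⁻¹ → T = 2π/N = 153.87 s = 2.5645 min ≈ 2.56 min.

2.56 min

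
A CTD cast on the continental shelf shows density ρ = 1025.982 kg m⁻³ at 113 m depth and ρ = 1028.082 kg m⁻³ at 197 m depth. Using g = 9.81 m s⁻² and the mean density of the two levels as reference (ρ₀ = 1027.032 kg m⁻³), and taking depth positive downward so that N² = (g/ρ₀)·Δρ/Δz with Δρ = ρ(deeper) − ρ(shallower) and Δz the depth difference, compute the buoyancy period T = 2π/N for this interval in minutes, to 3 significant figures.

Δρ = 1028.082 − 1025.982 = 2.100 kg m⁻³ over Δz = 197 − 113 = 84 m.
N² = (9.81/1027.032) × (2.100/84) = 2.3879 × 10⁻⁴ s⁻².
N = √(2.3879 × 10⁻⁴) = 0.015453 rad s⁻¹, so T = 2π/N = 406.60 s = 6.7767 min ≈ 6.78 min.

6.78 min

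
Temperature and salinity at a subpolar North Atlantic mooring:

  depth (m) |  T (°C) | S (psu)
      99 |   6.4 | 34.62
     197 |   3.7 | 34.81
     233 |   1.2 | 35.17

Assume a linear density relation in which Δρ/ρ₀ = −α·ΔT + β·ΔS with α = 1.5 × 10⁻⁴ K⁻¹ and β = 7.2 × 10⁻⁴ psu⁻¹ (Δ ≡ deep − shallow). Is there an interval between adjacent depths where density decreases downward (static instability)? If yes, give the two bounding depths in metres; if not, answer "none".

Evaluate Δρ/ρ₀ = −αΔT + βΔS across each adjacent pair:
  99–197 m: −αΔT+βΔS = −(1.5 × 10⁻⁴)(-2.7)+(7.2 × 10⁻⁴)(+0.19) = 5.4 × 10⁻⁴ → stable
  197–233 m: −αΔT+βΔS = −(1.5 × 10⁻⁴)(-2.5)+(7.2 × 10⁻⁴)(+0.36) = 6.3 × 10⁻⁴ → stable
Every interval has Δρ > 0: the column is stably stratified throughout.

none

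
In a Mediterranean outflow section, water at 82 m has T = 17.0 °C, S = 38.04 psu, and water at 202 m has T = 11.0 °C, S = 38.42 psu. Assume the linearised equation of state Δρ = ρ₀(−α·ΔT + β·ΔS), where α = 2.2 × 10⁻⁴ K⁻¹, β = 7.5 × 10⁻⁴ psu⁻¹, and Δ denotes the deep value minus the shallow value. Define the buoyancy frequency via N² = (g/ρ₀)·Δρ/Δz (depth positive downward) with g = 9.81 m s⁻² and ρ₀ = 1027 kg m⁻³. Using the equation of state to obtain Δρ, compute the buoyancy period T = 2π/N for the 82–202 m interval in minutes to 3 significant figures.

ΔT = -6.0 K, ΔS = +0.38 psu (deep − shallow).
Δρ/ρ₀ = −αΔT + βΔS = 1.32 × 10⁻³ + 2.85 × 10⁻⁴ = 1.605 × 10⁻³, so Δρ ≈ 1.648 kg m⁻³.
N² = (g/ρ₀)·Δρ/Δz = g·(Δρ/ρ₀)/Δz = 9.81 × 1.605 × 10⁻³ / 120 = 1.3121 × 10⁻⁴ s⁻².
N = √(1.3121 × 10⁻⁴) = 0.011455 rad s⁻¹ → T = 2π/N = 548.51 s = 9.1418 min ≈ 9.14 min.

9.14 min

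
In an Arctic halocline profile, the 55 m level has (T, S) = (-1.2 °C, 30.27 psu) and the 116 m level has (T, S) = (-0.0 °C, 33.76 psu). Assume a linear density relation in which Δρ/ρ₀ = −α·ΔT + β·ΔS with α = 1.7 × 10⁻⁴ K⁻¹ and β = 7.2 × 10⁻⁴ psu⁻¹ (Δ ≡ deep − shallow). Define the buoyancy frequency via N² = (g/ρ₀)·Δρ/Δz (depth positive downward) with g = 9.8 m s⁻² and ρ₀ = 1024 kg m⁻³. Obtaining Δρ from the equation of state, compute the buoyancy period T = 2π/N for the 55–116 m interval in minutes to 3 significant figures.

5.44 min

ΔT = +1.2 K, ΔS = +3.49 psu (deep − shallow).
Δρ/ρ₀ = −αΔT + βΔS = -2.04 × 10⁻⁴ + 2.5128 × 10⁻³ = 2.3088 × 10⁻³, so Δρ ≈ 2.364 kg m⁻³.
N² = (g/ρ₀)·Δρ/Δz = g·(Δρ/ρ₀)/Δz = 9.8 × 2.3088 × 10⁻³ / 61 = 3.7092 × 10⁻⁴ s⁻².
N = √(3.7092 × 10⁻⁴) = 0.019259 rad s⁻¹ → T = 2π/N = 326.25 s = 5.4375 min ≈ 5.44 min.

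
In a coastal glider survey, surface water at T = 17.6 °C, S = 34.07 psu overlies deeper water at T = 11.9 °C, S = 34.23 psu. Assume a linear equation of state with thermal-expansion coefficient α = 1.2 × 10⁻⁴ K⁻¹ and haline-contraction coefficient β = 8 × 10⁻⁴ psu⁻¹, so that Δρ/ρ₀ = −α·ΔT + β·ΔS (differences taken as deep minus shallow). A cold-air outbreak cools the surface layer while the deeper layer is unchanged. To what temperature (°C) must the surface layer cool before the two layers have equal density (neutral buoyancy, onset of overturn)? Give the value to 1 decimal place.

10.8 °C

Neutral buoyancy requires Δρ = 0, i.e. −α(T_deep − T_surf′) + β(S_deep − S_surf) = 0.
T_surf′ = T_deep − (β/α)·ΔS = 11.9 − (8 × 10⁻⁴/1.2 × 10⁻⁴)·(+0.16) = 10.833 °C.
Cooling required: 17.6 − (10.833) = 6.767 °C.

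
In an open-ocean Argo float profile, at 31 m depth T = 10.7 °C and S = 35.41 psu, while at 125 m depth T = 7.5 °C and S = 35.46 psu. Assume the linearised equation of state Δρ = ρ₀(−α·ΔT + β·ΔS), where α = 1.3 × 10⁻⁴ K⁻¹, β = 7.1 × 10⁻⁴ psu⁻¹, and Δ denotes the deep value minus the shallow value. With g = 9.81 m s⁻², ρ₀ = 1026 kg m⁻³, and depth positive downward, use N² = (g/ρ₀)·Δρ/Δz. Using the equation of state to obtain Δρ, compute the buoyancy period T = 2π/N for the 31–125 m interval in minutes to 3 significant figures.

ΔT = -3.2 K, ΔS = +0.05 psu (deep − shallow).
Δρ/ρ₀ = −αΔT + βΔS = 4.16 × 10⁻⁴ + 3.55 × 10⁻⁵ = 4.515 × 10⁻⁴, so Δρ ≈ 0.4632 kg m⁻³.
N² = (g/ρ₀)·Δρ/Δz = g·(Δρ/ρ₀)/Δz = 9.81 × 4.515 × 10⁻⁴ / 94 = 4.7119 × 10⁻⁵ s⁻².
N = √(4.7119 × 10⁻⁵) = 6.8643 × 10⁻³ rad s⁻¹ → T = 2π/N = 915.34 s = 15.256 min ≈ 15.3 min.

15.3 min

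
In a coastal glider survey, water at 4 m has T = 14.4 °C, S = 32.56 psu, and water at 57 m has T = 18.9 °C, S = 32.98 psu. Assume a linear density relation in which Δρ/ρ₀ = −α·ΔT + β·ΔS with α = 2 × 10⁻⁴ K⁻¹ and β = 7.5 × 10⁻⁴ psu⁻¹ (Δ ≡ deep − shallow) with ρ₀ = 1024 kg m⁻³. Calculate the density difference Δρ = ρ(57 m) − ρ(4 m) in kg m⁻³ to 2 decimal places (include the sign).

-0.60 kg m⁻³

ΔT = +4.5 K, ΔS = +0.42 psu (deep − shallow).
Δρ/ρ₀ = −(2 × 10⁻⁴)(+4.5) + (7.5 × 10⁻⁴)(+0.42) = -5.85 × 10⁻⁴.
Δρ = 1024 × (-5.85 × 10⁻⁴) = -0.60 kg m⁻³.
Negative Δρ: lighter below, statically unstable.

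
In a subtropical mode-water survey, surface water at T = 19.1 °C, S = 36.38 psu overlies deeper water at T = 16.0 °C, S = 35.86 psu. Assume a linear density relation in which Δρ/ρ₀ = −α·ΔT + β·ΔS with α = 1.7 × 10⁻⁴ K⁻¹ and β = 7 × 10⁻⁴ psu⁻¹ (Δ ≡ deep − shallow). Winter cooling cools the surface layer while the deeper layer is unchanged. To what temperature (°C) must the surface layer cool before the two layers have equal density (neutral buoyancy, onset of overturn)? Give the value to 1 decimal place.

Neutral buoyancy requires Δρ = 0, i.e. −α(T_deep − T_surf′) + β(S_deep − S_surf) = 0.
T_surf′ = T_deep − (β/α)·ΔS = 16.0 − (7 × 10⁻⁴/1.7 × 10⁻⁴)·(-0.52) = 18.141 °C.
Cooling required: 19.1 − (18.141) = 0.959 °C.

18.1 °C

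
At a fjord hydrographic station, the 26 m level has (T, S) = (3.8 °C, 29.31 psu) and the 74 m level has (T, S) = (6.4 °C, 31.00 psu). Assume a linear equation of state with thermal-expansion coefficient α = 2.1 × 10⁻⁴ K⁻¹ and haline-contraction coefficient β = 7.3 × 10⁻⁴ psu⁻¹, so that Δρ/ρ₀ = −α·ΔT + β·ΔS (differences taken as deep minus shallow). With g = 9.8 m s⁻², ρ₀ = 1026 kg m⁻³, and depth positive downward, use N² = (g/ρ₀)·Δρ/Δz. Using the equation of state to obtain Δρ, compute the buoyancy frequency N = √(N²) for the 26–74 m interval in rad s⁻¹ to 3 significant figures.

0.0118 rad s⁻¹

ΔT = +2.6 K, ΔS = +1.69 psu (deep − shallow).
Δρ/ρ₀ = −αΔT + βΔS = -5.46 × 10⁻⁴ + 1.2337 × 10⁻³ = 6.877 × 10⁻⁴, so Δρ ≈ 0.7056 kg m⁻³.
N² = (g/ρ₀)·Δρ/Δz = g·(Δρ/ρ₀)/Δz = 9.8 × 6.877 × 10⁻⁴ / 48 = 1.4041 × 10⁻⁴ s⁻².
N = √(1.4041 × 10⁻⁴) = 0.011849 rad s⁻¹ ≈ 0.0118 rad s⁻¹.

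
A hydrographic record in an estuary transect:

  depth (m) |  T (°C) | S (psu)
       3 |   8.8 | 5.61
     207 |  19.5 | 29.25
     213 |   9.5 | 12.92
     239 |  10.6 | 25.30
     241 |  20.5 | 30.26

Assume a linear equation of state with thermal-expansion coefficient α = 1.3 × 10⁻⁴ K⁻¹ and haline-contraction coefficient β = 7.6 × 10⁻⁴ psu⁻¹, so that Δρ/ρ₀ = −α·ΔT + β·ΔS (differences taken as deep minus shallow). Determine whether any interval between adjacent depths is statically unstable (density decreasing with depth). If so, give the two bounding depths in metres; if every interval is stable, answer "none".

Evaluate Δρ/ρ₀ = −αΔT + βΔS across each adjacent pair:
  3–207 m: −αΔT+βΔS = −(1.3 × 10⁻⁴)(+10.7)+(7.6 × 10⁻⁴)(+23.64) = 0.017 → stable
  207–213 m: −αΔT+βΔS = −(1.3 × 10⁻⁴)(-10.0)+(7.6 × 10⁻⁴)(-16.33) = -0.011 → UNSTABLE
  213–239 m: −αΔT+βΔS = −(1.3 × 10⁻⁴)(+1.1)+(7.6 × 10⁻⁴)(+12.38) = 9.3 × 10⁻³ → stable
  239–241 m: −αΔT+βΔS = −(1.3 × 10⁻⁴)(+9.9)+(7.6 × 10⁻⁴)(+4.96) = 2.5 × 10⁻³ → stable
The 207–213 m interval has Δρ < 0: lighter water underlies denser water.

207–213 m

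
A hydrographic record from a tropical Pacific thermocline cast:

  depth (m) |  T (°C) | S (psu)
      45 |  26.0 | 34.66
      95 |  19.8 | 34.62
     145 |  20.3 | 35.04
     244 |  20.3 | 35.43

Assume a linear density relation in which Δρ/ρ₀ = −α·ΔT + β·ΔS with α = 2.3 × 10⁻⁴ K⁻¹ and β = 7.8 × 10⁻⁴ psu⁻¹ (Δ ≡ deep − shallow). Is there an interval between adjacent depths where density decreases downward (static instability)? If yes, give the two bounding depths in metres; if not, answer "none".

Evaluate Δρ/ρ₀ = −αΔT + βΔS across each adjacent pair:
  45–95 m: −αΔT+βΔS = −(2.3 × 10⁻⁴)(-6.2)+(7.8 × 10⁻⁴)(-0.04) = 1.4 × 10⁻³ → stable
  95–145 m: −αΔT+βΔS = −(2.3 × 10⁻⁴)(+0.5)+(7.8 × 10⁻⁴)(+0.42) = 2.1 × 10⁻⁴ → stable
  145–244 m: −αΔT+βΔS = −(2.3 × 10⁻⁴)(+0.0)+(7.8 × 10⁻⁴)(+0.39) = 3.0 × 10⁻⁴ → stable
Every interval has Δρ > 0: the column is stably stratified throughout.

none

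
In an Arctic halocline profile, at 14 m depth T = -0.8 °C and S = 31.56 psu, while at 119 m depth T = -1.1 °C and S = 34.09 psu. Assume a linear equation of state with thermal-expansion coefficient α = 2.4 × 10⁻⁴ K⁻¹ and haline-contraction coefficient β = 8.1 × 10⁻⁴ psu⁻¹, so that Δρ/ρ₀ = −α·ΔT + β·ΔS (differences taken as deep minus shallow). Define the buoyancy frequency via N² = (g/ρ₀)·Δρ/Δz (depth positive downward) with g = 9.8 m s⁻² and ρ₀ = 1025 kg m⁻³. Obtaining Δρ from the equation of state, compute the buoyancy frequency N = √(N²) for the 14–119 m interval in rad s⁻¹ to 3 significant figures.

0.0141 rad s⁻¹

ΔT = -0.3 K, ΔS = +2.53 psu (deep − shallow).
Δρ/ρ₀ = −αΔT + βΔS = 7.20 × 10⁻⁵ + 2.0493 × 10⁻³ = 2.1213 × 10⁻³, so Δρ ≈ 2.174 kg m⁻³.
N² = (g/ρ₀)·Δρ/Δz = g·(Δρ/ρ₀)/Δz = 9.8 × 2.1213 × 10⁻³ / 105 = 1.9799 × 10⁻⁴ s⁻².
N = √(1.9799 × 10⁻⁴) = 0.014071 rad s⁻¹ ≈ 0.0141 rad s⁻¹.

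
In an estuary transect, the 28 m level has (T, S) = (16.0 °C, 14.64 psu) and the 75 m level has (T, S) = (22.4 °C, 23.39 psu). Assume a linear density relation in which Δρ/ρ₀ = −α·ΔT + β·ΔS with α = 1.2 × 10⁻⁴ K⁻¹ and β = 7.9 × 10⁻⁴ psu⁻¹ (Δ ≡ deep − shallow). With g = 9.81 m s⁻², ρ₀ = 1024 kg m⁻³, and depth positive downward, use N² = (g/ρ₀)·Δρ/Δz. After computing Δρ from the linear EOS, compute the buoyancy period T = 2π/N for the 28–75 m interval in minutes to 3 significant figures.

2.92 min

ΔT = +6.4 K, ΔS = +8.75 psu (deep − shallow).
Δρ/ρ₀ = −αΔT + βΔS = -7.68 × 10⁻⁴ + 6.9125 × 10⁻³ = 6.1445 × 10⁻³, so Δρ ≈ 6.292 kg m⁻³.
N² = (g/ρ₀)·Δρ/Δz = g·(Δρ/ρ₀)/Δz = 9.81 × 6.1445 × 10⁻³ / 47 = 1.2825 × 10⁻³ s⁻².
N = √(1.2825 × 10⁻³) = 0.035812 rad s⁻¹ → T = 2π/N = 175.45 s = 2.9242 min ≈ 2.92 min.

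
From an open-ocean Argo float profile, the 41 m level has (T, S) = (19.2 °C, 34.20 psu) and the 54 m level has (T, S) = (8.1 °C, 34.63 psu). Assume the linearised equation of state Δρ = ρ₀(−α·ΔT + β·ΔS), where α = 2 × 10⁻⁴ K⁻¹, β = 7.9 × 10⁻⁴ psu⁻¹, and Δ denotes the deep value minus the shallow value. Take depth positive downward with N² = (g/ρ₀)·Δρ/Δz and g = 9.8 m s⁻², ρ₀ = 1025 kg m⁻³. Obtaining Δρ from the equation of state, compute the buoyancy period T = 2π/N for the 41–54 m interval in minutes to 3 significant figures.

2.38 min

ΔT = -11.1 K, ΔS = +0.43 psu (deep − shallow).
Δρ/ρ₀ = −αΔT + βΔS = 2.22 × 10⁻³ + 3.397 × 10⁻⁴ = 2.5597 × 10⁻³, so Δρ ≈ 2.624 kg m⁻³.
N² = (g/ρ₀)·Δρ/Δz = g·(Δρ/ρ₀)/Δz = 9.8 × 2.5597 × 10⁻³ / 13 = 1.9296 × 10⁻³ s⁻².
N = √(1.9296 × 10⁻³) = 0.043927 rad s⁻¹ → T = 2π/N = 143.04 s = 2.3840 min ≈ 2.38 min.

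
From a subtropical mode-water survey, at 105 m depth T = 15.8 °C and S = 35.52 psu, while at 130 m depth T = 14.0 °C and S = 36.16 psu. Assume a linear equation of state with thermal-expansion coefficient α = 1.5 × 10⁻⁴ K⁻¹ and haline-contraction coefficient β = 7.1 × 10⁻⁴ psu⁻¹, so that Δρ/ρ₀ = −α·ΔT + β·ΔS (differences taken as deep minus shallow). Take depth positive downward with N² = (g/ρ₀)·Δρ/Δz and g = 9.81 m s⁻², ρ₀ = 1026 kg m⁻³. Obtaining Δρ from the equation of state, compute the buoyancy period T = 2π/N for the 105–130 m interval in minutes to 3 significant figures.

ΔT = -1.8 K, ΔS = +0.64 psu (deep − shallow).
Δρ/ρ₀ = −αΔT + βΔS = 2.70 × 10⁻⁴ + 4.544 × 10⁻⁴ = 7.244 × 10⁻⁴, so Δρ ≈ 0.7432 kg m⁻³.
N² = (g/ρ₀)·Δρ/Δz = g·(Δρ/ρ₀)/Δz = 9.81 × 7.244 × 10⁻⁴ / 25 = 2.8425 × 10⁻⁴ s⁻².
N = √(2.8425 × 10⁻⁴) = 0.016860 rad s⁻¹ → T = 2π/N = 372.67 s = 6.2112 min ≈ 6.21 min.

6.21 min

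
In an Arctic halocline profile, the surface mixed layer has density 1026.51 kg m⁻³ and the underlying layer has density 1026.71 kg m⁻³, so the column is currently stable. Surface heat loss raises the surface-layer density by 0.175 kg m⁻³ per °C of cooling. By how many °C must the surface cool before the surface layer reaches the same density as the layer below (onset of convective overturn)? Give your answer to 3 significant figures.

1.14 °C

Density deficit of the surface layer: 1026.71 − 1026.51 = 0.2 kg m⁻³.
Required change = 0.2 / 0.175 = 1.14 °C.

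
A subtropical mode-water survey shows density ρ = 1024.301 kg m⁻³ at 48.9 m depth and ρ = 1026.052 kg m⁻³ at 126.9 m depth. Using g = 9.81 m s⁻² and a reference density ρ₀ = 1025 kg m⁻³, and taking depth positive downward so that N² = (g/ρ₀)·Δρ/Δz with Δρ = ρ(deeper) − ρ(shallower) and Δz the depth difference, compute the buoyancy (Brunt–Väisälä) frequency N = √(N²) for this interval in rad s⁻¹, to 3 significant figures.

Δρ = 1026.052 − 1024.301 = 1.751 kg m⁻³ over Δz = 126.9 − 48.9 = 78 m.
N² = (9.81/1025) × (1.751/78) = 2.1485 × 10⁻⁴ s⁻².
N = √(2.1485 × 10⁻⁴) = 0.014658 rad s⁻¹ ≈ 0.0147 rad s⁻¹.
Since Δρ > 0 the layer is stably stratified.

0.0147 rad s⁻¹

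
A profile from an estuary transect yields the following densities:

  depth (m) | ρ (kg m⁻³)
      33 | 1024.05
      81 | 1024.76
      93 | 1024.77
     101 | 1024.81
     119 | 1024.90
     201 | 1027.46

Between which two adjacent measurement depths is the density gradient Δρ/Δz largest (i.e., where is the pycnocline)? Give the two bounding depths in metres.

Compute the density gradient over each adjacent pair:
  33–81 m: Δρ/Δz = 0.71/48 = 0.015 kg m⁻⁴
  81–93 m: Δρ/Δz = 0.01/12 = 8.3 × 10⁻⁴ kg m⁻⁴
  93–101 m: Δρ/Δz = 0.04/8 = 5.0 × 10⁻³ kg m⁻⁴
  101–119 m: Δρ/Δz = 0.09/18 = 5.0 × 10⁻³ kg m⁻⁴
  119–201 m: Δρ/Δz = 2.56/82 = 0.031 kg m⁻⁴
The largest gradient is in the 119–201 m interval — the pycnocline.

119–201 m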